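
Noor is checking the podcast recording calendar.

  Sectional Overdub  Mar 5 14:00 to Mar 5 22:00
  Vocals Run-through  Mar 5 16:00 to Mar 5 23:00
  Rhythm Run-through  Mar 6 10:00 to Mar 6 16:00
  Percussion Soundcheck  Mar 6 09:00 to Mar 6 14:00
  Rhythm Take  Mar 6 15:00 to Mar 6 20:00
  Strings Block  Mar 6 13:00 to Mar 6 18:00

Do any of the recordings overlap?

Yes

Sorted by start: Sectional Overdub, Vocals Run-through, Percussion Soundcheck, Rhythm Run-through, Strings Block, Rhythm Take.
Vocals Run-through starts before Sectional Overdub ends → Sectional Overdub and Vocals Run-through overlap.
That's a conflict, so the schedule is not conflict-free.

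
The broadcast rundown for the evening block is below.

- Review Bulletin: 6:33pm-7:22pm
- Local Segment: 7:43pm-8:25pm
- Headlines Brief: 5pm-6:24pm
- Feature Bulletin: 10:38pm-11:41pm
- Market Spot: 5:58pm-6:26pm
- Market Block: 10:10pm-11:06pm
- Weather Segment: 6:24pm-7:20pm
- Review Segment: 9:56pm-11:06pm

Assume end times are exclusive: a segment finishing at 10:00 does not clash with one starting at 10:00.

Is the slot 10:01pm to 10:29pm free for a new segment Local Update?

No — it overlaps Market Block, Review Segment

Headlines Brief: ends 6:24pm at or before Local Update starts 10:01pm → clear.
Market Spot: ends 6:26pm at or before Local Update starts 10:01pm → clear.
Weather Segment: ends 7:20pm at or before Local Update starts 10:01pm → clear.
Review Bulletin: ends 7:22pm at or before Local Update starts 10:01pm → clear.
Local Segment: ends 8:25pm at or before Local Update starts 10:01pm → clear.
Review Segment: starts 9:56pm before Local Update ends 10:29pm, and ends 11:06pm after Local Update starts 10:01pm → overlap.
Market Block: starts 10:10pm before Local Update ends 10:29pm, and ends 11:06pm after Local Update starts 10:01pm → overlap.
Feature Bulletin: starts 10:38pm at or after Local Update ends 10:29pm → clear.
Local Update overlaps Review Segment, Market Block.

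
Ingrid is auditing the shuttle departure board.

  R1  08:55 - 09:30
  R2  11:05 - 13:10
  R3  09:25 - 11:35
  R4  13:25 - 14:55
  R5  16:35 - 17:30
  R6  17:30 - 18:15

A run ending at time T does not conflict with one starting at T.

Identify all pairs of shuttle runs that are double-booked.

R1 & R3, R2 & R3

Sorted by start: R1, R3, R2, R4, R5, R6.
R3 starts before R1 ends → R1 and R3 overlap.
R2 starts after R1 ends, so nothing later overlaps R1 either.
R2 starts before R3 ends → R3 and R2 overlap.
R4 starts after R3 ends, so nothing later overlaps R3 either.
R4 starts after R2 ends, so nothing later overlaps R2 either.
R5 starts after R4 ends, so nothing later overlaps R4 either.
R6 starts exactly when R5 ends (back-to-back, no overlap).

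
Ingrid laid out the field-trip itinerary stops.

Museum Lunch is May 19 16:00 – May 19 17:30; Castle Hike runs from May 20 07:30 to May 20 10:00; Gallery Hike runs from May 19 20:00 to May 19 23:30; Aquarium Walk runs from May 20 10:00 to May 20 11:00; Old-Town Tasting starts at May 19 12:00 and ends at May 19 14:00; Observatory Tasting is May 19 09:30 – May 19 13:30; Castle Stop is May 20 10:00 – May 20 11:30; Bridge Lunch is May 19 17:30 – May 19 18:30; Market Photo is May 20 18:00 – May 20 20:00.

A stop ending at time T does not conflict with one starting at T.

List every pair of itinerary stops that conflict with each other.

Aquarium Walk & Castle Stop, Observatory Tasting & Old-Town Tasting

Check each pair: they overlap iff neither finishes before the other starts.
Sorted by start: Observatory Tasting, Old-Town Tasting, Museum Lunch, Bridge Lunch, Gallery Hike, Castle Hike, Castle Stop, Aquarium Walk, Market Photo.
Old-Town Tasting starts before Observatory Tasting ends → Observatory Tasting and Old-Town Tasting overlap.
Museum Lunch starts after Observatory Tasting ends — done with Observatory Tasting.
Museum Lunch starts after Old-Town Tasting ends — done with Old-Town Tasting.
Bridge Lunch starts exactly when Museum Lunch ends (back-to-back, no overlap) — done with Museum Lunch.
Gallery Hike starts after Bridge Lunch ends — done with Bridge Lunch.
Castle Hike starts after Gallery Hike ends — done with Gallery Hike.
Castle Stop starts exactly when Castle Hike ends (back-to-back, no overlap) — done with Castle Hike.
Aquarium Walk starts before Castle Stop ends → Castle Stop and Aquarium Walk overlap.
Market Photo starts after Castle Stop ends.
Market Photo starts after Aquarium Walk ends.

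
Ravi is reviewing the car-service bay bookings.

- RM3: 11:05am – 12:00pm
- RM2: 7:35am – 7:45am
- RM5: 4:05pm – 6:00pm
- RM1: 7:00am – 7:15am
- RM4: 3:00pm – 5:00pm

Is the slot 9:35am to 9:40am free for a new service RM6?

Yes — the slot is free

RM1: ends 7:15am at or before RM6 starts 9:35am → clear.
RM2: ends 7:45am at or before RM6 starts 9:35am → clear.
RM3: starts 11:05am at or after RM6 ends 9:40am → clear.
RM4: starts 3:00pm at or after RM6 ends 9:40am → clear.
RM5: starts 4:05pm at or after RM6 ends 9:40am → clear.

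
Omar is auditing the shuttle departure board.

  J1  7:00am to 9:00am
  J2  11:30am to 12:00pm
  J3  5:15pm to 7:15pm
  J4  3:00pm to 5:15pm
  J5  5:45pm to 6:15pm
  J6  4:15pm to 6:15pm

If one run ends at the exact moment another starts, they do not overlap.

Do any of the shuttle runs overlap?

Yes

Sorted by start: J1, J2, J4, J6, J3, J5.
J2 starts after J1 ends, so nothing later overlaps J1 either.
J4 starts after J2 ends, so nothing later overlaps J2 either.
J6 starts before J4 ends → J4 and J6 overlap.
That's a conflict, so the schedule is not conflict-free.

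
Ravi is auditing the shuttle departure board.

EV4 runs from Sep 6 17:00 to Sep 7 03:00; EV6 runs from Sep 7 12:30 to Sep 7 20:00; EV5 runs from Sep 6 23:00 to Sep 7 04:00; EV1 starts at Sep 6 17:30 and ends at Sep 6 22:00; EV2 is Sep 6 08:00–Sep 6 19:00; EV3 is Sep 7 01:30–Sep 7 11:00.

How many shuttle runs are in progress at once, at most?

3

Walk through starts and ends in time order (an end at T is processed before a start at T):
Sep 6 08:00 start EV2 → 1
Sep 6 17:00 start EV4 → 2
Sep 6 17:30 start EV1 → 3
Sep 6 19:00 end EV2 → 2
Sep 6 22:00 end EV1 → 1
Sep 6 23:00 start EV5 → 2
Sep 7 01:30 start EV3 → 3
Sep 7 03:00 end EV4 → 2
Sep 7 04:00 end EV5 → 1
Sep 7 11:00 end EV3 → 0
Sep 7 12:30 start EV6 → 1
Sep 7 20:00 end EV6 → 0
Peak is 3, at Sep 6 17:30 (EV1, EV2, EV4).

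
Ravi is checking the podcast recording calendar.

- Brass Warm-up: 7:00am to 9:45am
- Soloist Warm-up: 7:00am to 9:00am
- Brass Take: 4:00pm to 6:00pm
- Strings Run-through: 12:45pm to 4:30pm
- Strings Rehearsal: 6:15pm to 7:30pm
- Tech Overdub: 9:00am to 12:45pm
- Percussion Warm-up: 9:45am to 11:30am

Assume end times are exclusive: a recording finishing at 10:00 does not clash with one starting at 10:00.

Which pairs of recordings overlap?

Brass Take & Strings Run-through, Brass Warm-up & Soloist Warm-up, Brass Warm-up & Tech Overdub, Percussion Warm-up & Tech Overdub

Sorted by start: Soloist Warm-up, Brass Warm-up, Tech Overdub, Percussion Warm-up, Strings Run-through, Brass Take, Strings Rehearsal.
Brass Warm-up starts before Soloist Warm-up ends → Soloist Warm-up and Brass Warm-up overlap.
Tech Overdub starts exactly when Soloist Warm-up ends (back-to-back, no overlap), so Soloist Warm-up has no further overlaps.
Tech Overdub starts before Brass Warm-up ends → Brass Warm-up and Tech Overdub overlap.
Percussion Warm-up starts exactly when Brass Warm-up ends (back-to-back, no overlap), so Brass Warm-up has no further overlaps.
Percussion Warm-up starts before Tech Overdub ends → Tech Overdub and Percussion Warm-up overlap.
Strings Run-through starts exactly when Tech Overdub ends (back-to-back, no overlap), so Tech Overdub has no further overlaps.
Strings Run-through starts after Percussion Warm-up ends, so Percussion Warm-up has no further overlaps.
Brass Take starts before Strings Run-through ends → Strings Run-through and Brass Take overlap.
Strings Rehearsal starts after Strings Run-through ends.
Strings Rehearsal starts after Brass Take ends.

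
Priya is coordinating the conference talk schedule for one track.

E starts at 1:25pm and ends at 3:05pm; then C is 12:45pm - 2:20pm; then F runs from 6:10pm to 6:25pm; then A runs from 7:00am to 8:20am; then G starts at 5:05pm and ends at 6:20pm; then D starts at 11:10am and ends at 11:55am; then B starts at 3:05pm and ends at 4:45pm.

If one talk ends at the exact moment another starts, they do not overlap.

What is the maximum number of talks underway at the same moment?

Sweep the timeline, counting +1 at each start and −1 at each end (ends before starts at a tie):
7:00am start A → 1
8:20am end A → 0
11:10am start D → 1
11:55am end D → 0
12:45pm start C → 1
1:25pm start E → 2
2:20pm end C → 1
3:05pm end E → 0
3:05pm start B → 1
4:45pm end B → 0
5:05pm start G → 1
6:10pm start F → 2
6:20pm end G → 1
6:25pm end F → 0
Peak is 2, at 1:25pm (C, E).

2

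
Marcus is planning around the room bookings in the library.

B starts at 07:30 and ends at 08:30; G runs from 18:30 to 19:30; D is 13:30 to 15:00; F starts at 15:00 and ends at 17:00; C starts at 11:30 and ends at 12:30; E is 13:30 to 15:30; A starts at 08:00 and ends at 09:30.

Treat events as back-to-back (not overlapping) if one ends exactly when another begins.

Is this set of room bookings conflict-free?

No

Sorted by start: B, A, C, D, E, F, G.
A starts before B ends → B and A overlap.
That's a conflict, so the schedule is not conflict-free.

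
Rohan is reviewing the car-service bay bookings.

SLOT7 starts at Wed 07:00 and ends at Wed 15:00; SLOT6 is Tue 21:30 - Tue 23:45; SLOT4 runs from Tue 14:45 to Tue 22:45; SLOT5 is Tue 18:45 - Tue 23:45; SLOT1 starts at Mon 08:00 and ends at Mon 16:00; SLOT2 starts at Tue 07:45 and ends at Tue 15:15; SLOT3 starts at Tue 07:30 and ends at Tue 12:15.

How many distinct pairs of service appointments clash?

5

Check each pair: they overlap iff neither finishes before the other starts.
Sorted by start: SLOT1, SLOT3, SLOT2, SLOT4, SLOT5, SLOT6, SLOT7.
SLOT3 starts after SLOT1 ends, so nothing later overlaps SLOT1 either.
SLOT2 starts before SLOT3 ends → SLOT3 and SLOT2 overlap.
SLOT4 starts after SLOT3 ends, so nothing later overlaps SLOT3 either.
SLOT4 starts before SLOT2 ends → SLOT2 and SLOT4 overlap.
SLOT5 starts after SLOT2 ends, so nothing later overlaps SLOT2 either.
SLOT5 starts before SLOT4 ends → SLOT4 and SLOT5 overlap.
SLOT6 starts before SLOT4 ends → SLOT4 and SLOT6 overlap.
SLOT7 starts after SLOT4 ends.
SLOT6 starts before SLOT5 ends → SLOT5 and SLOT6 overlap.
SLOT7 starts after SLOT5 ends.
SLOT7 starts after SLOT6 ends.
Overlapping pairs: SLOT2 & SLOT3, SLOT2 & SLOT4, SLOT4 & SLOT5, SLOT4 & SLOT6, SLOT5 & SLOT6 — 5 in total.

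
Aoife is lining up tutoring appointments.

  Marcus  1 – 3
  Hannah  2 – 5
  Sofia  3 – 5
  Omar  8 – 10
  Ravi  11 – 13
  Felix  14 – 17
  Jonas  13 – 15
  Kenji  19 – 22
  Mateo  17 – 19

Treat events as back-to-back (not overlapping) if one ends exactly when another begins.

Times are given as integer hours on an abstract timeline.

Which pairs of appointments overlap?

Two intervals overlap when each starts before the other ends.
Sorted by start: Marcus, Hannah, Sofia, Omar, Ravi, Jonas, Felix, Mateo, Kenji.
Hannah starts before Marcus ends → Marcus and Hannah overlap.
Sofia starts exactly when Marcus ends (back-to-back, no overlap), so nothing later overlaps Marcus either.
Sofia starts before Hannah ends → Hannah and Sofia overlap.
Omar starts after Hannah ends, so nothing later overlaps Hannah either.
Omar starts after Sofia ends, so nothing later overlaps Sofia either.
Ravi starts after Omar ends, so nothing later overlaps Omar either.
Jonas starts exactly when Ravi ends (back-to-back, no overlap), so nothing later overlaps Ravi either.
Felix starts before Jonas ends → Jonas and Felix overlap.
Mateo starts after Jonas ends, so nothing later overlaps Jonas either.
Mateo starts exactly when Felix ends (back-to-back, no overlap), so nothing later overlaps Felix either.
Kenji starts exactly when Mateo ends (back-to-back, no overlap).

Felix & Jonas, Hannah & Marcus, Hannah & Sofia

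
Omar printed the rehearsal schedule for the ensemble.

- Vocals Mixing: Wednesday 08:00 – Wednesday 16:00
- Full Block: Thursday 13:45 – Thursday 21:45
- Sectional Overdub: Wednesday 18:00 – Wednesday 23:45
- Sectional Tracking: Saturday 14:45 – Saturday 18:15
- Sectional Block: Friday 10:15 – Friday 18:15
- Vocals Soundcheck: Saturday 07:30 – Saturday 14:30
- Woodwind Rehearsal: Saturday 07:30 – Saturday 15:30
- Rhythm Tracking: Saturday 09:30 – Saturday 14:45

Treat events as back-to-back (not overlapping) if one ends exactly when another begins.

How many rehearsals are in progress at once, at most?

Sweep the timeline, counting +1 at each start and −1 at each end (ends before starts at a tie):
Wednesday 08:00 start Vocals Mixing → 1
Wednesday 16:00 end Vocals Mixing → 0
Wednesday 18:00 start Sectional Overdub → 1
Wednesday 23:45 end Sectional Overdub → 0
Thursday 13:45 start Full Block → 1
Thursday 21:45 end Full Block → 0
Friday 10:15 start Sectional Block → 1
Friday 18:15 end Sectional Block → 0
Saturday 07:30 start Vocals Soundcheck → 1
Saturday 07:30 start Woodwind Rehearsal → 2
Saturday 09:30 start Rhythm Tracking → 3
Saturday 14:30 end Vocals Soundcheck → 2
Saturday 14:45 end Rhythm Tracking → 1
Saturday 14:45 start Sectional Tracking → 2
Saturday 15:30 end Woodwind Rehearsal → 1
Saturday 18:15 end Sectional Tracking → 0
Peak is 3, at Saturday 09:30 (Rhythm Tracking, Vocals Soundcheck, Woodwind Rehearsal).

3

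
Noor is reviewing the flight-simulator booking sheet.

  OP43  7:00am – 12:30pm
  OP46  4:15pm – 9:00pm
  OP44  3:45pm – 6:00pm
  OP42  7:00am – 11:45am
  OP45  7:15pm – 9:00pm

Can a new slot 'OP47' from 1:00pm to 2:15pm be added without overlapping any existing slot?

Yes — the slot is free

OP42: ends 11:45am at or before OP47 starts 1:00pm → clear.
OP43: ends 12:30pm at or before OP47 starts 1:00pm → clear.
OP44: starts 3:45pm at or after OP47 ends 2:15pm → clear.
OP46: starts 4:15pm at or after OP47 ends 2:15pm → clear.
OP45: starts 7:15pm at or after OP47 ends 2:15pm → clear.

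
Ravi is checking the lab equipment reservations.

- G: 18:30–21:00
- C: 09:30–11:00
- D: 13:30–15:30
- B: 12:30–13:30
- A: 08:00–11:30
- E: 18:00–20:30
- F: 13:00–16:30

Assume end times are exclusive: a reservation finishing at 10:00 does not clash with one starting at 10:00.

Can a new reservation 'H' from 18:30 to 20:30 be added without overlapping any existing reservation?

No — it overlaps E, G

A: ends 11:30 at or before H starts 18:30 → clear.
C: ends 11:00 at or before H starts 18:30 → clear.
B: ends 13:30 at or before H starts 18:30 → clear.
F: ends 16:30 at or before H starts 18:30 → clear.
D: ends 15:30 at or before H starts 18:30 → clear.
E: starts 18:00 before H ends 20:30, and ends 20:30 after H starts 18:30 → overlap.
G: starts 18:30 before H ends 20:30, and ends 21:00 after H starts 18:30 → overlap.
H overlaps E, G.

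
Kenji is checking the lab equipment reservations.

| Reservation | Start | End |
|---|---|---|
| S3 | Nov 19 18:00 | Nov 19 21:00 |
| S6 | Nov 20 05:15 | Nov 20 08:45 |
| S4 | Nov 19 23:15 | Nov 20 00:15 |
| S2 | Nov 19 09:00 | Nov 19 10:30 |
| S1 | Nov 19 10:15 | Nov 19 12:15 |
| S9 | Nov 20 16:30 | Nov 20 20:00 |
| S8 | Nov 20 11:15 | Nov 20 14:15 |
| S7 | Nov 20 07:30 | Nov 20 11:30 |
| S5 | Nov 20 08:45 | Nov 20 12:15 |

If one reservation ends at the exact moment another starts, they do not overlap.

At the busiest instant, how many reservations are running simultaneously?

3

Walk through starts and ends in time order (an end at T is processed before a start at T):
Nov 19 09:00 start S2 → 1
Nov 19 10:15 start S1 → 2
Nov 19 10:30 end S2 → 1
Nov 19 12:15 end S1 → 0
Nov 19 18:00 start S3 → 1
Nov 19 21:00 end S3 → 0
Nov 19 23:15 start S4 → 1
Nov 20 00:15 end S4 → 0
Nov 20 05:15 start S6 → 1
Nov 20 07:30 start S7 → 2
Nov 20 08:45 end S6 → 1
Nov 20 08:45 start S5 → 2
Nov 20 11:15 start S8 → 3
Nov 20 11:30 end S7 → 2
Nov 20 12:15 end S5 → 1
Nov 20 14:15 end S8 → 0
Nov 20 16:30 start S9 → 1
Nov 20 20:00 end S9 → 0
Peak is 3, at Nov 20 11:15 (S5, S7, S8).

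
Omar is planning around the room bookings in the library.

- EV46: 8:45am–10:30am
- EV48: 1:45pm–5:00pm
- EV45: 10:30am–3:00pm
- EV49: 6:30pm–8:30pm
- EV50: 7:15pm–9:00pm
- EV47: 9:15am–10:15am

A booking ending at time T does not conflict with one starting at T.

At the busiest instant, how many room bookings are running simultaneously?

2

Walk through starts and ends in time order (an end at T is processed before a start at T):
8:45am start EV46 → 1
9:15am start EV47 → 2
10:15am end EV47 → 1
10:30am end EV46 → 0
10:30am start EV45 → 1
1:45pm start EV48 → 2
3:00pm end EV45 → 1
5:00pm end EV48 → 0
6:30pm start EV49 → 1
7:15pm start EV50 → 2
8:30pm end EV49 → 1
9:00pm end EV50 → 0
Peak is 2, at 9:15am (EV46, EV47).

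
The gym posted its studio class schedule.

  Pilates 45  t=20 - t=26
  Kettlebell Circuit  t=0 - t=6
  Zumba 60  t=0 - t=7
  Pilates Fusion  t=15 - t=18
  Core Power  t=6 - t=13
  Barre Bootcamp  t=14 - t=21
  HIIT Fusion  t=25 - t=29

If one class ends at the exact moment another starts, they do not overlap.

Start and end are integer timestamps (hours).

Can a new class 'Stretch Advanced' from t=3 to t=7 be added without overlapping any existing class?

No — it overlaps Core Power, Kettlebell Circuit, Zumba 60

Zumba 60: starts t=0 before Stretch Advanced ends t=7, and ends t=7 after Stretch Advanced starts t=3 → overlap.
Kettlebell Circuit: starts t=0 before Stretch Advanced ends t=7, and ends t=6 after Stretch Advanced starts t=3 → overlap.
Core Power: starts t=6 before Stretch Advanced ends t=7, and ends t=13 after Stretch Advanced starts t=3 → overlap.
Barre Bootcamp: starts t=14 at or after Stretch Advanced ends t=7 → clear.
Pilates Fusion: starts t=15 at or after Stretch Advanced ends t=7 → clear.
Pilates 45: starts t=20 at or after Stretch Advanced ends t=7 → clear.
HIIT Fusion: starts t=25 at or after Stretch Advanced ends t=7 → clear.
Stretch Advanced overlaps Zumba 60, Kettlebell Circuit, Core Power.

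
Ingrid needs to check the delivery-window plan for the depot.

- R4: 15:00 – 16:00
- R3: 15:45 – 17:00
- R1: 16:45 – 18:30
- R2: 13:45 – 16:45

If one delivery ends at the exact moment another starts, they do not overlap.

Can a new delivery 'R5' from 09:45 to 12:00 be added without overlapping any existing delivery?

Yes — the slot is free

R2: starts 13:45 at or after R5 ends 12:00 → clear.
R4: starts 15:00 at or after R5 ends 12:00 → clear.
R3: starts 15:45 at or after R5 ends 12:00 → clear.
R1: starts 16:45 at or after R5 ends 12:00 → clear.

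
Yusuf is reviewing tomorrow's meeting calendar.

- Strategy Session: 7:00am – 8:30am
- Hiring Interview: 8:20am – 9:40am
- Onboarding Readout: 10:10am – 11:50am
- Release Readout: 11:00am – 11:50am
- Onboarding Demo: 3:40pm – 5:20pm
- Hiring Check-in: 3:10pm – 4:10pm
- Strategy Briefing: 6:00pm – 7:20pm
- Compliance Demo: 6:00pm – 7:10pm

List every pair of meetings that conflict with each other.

Compliance Demo & Strategy Briefing, Hiring Check-in & Onboarding Demo, Hiring Interview & Strategy Session, Onboarding Readout & Release Readout

Sorted by start: Strategy Session, Hiring Interview, Onboarding Readout, Release Readout, Hiring Check-in, Onboarding Demo, Strategy Briefing, Compliance Demo.
Hiring Interview starts before Strategy Session ends → Strategy Session and Hiring Interview overlap.
Onboarding Readout starts after Strategy Session ends, so nothing later overlaps Strategy Session either.
Onboarding Readout starts after Hiring Interview ends, so nothing later overlaps Hiring Interview either.
Release Readout starts before Onboarding Readout ends → Onboarding Readout and Release Readout overlap.
Hiring Check-in starts after Onboarding Readout ends, so nothing later overlaps Onboarding Readout either.
Hiring Check-in starts after Release Readout ends, so nothing later overlaps Release Readout either.
Onboarding Demo starts before Hiring Check-in ends → Hiring Check-in and Onboarding Demo overlap.
Strategy Briefing starts after Hiring Check-in ends, so nothing later overlaps Hiring Check-in either.
Strategy Briefing starts after Onboarding Demo ends, so nothing later overlaps Onboarding Demo either.
Compliance Demo starts before Strategy Briefing ends → Strategy Briefing and Compliance Demo overlap.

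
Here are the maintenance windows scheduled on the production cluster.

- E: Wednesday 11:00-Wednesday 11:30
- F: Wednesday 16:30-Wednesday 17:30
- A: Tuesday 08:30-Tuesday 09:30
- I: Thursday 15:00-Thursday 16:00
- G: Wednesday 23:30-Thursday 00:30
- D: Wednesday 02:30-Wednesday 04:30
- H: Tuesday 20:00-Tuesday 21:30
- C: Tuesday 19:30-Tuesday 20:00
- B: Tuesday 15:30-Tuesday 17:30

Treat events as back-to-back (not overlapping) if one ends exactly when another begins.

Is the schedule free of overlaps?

Yes

Two intervals overlap when each starts before the other ends.
Sorted by start: A, B, C, H, D, E, F, G, I.
B starts after A ends, so nothing later overlaps A either.
C starts after B ends, so nothing later overlaps B either.
H starts exactly when C ends (back-to-back, no overlap), so nothing later overlaps C either.
D starts after H ends, so nothing later overlaps H either.
E starts after D ends, so nothing later overlaps D either.
F starts after E ends, so nothing later overlaps E either.
G starts after F ends, so nothing later overlaps F either.
I starts after G ends.
Every pair is clear; the schedule has no overlaps.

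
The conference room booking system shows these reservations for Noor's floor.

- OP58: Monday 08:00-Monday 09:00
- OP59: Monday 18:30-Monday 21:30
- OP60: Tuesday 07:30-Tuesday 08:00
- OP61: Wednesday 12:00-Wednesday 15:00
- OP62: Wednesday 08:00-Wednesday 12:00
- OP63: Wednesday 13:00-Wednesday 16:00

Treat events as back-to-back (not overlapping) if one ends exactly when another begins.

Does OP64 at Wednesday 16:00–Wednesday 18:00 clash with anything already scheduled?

OP58: ends Monday 09:00 at or before OP64 starts Wednesday 16:00 → clear.
OP59: ends Monday 21:30 at or before OP64 starts Wednesday 16:00 → clear.
OP60: ends Tuesday 08:00 at or before OP64 starts Wednesday 16:00 → clear.
OP62: ends Wednesday 12:00 at or before OP64 starts Wednesday 16:00 → clear.
OP61: ends Wednesday 15:00 at or before OP64 starts Wednesday 16:00 → clear.
OP63: ends Wednesday 16:00 at or before OP64 starts Wednesday 16:00 → clear.

No — it doesn't clash with anything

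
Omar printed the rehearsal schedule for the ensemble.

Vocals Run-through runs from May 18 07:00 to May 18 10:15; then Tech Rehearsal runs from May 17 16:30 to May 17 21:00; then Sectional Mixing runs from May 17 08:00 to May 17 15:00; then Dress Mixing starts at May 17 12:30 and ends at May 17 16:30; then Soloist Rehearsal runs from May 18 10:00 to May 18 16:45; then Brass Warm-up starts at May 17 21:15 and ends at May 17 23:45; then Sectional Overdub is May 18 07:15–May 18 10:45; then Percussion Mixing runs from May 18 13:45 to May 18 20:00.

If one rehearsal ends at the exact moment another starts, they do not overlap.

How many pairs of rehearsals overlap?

5

Sorted by start: Sectional Mixing, Dress Mixing, Tech Rehearsal, Brass Warm-up, Vocals Run-through, Sectional Overdub, Soloist Rehearsal, Percussion Mixing.
Dress Mixing starts before Sectional Mixing ends → Sectional Mixing and Dress Mixing overlap.
Tech Rehearsal starts after Sectional Mixing ends, so nothing later overlaps Sectional Mixing either.
Tech Rehearsal starts exactly when Dress Mixing ends (back-to-back, no overlap), so nothing later overlaps Dress Mixing either.
Brass Warm-up starts after Tech Rehearsal ends, so nothing later overlaps Tech Rehearsal either.
Vocals Run-through starts after Brass Warm-up ends, so nothing later overlaps Brass Warm-up either.
Sectional Overdub starts before Vocals Run-through ends → Vocals Run-through and Sectional Overdub overlap.
Soloist Rehearsal starts before Vocals Run-through ends → Vocals Run-through and Soloist Rehearsal overlap.
Percussion Mixing starts after Vocals Run-through ends.
Soloist Rehearsal starts before Sectional Overdub ends → Sectional Overdub and Soloist Rehearsal overlap.
Percussion Mixing starts after Sectional Overdub ends.
Percussion Mixing starts before Soloist Rehearsal ends → Soloist Rehearsal and Percussion Mixing overlap.
Overlapping pairs: Dress Mixing & Sectional Mixing, Percussion Mixing & Soloist Rehearsal, Sectional Overdub & Soloist Rehearsal, Sectional Overdub & Vocals Run-through, Soloist Rehearsal & Vocals Run-through — 5 in total.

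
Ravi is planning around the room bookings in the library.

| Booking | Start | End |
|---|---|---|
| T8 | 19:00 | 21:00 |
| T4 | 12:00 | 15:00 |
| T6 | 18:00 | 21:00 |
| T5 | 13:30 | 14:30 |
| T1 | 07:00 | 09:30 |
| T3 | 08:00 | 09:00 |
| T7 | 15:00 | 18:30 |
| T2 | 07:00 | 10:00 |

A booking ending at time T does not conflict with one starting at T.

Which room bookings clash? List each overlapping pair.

Sorted by start: T1, T2, T3, T4, T5, T7, T6, T8.
T2 starts before T1 ends → T1 and T2 overlap.
T3 starts before T1 ends → T1 and T3 overlap.
T4 starts after T1 ends — done with T1.
T3 starts before T2 ends → T2 and T3 overlap.
T4 starts after T2 ends — done with T2.
T4 starts after T3 ends — done with T3.
T5 starts before T4 ends → T4 and T5 overlap.
T7 starts exactly when T4 ends (back-to-back, no overlap) — done with T4.
T7 starts after T5 ends — done with T5.
T6 starts before T7 ends → T7 and T6 overlap.
T8 starts after T7 ends.
T8 starts before T6 ends → T6 and T8 overlap.

T1 & T2, T1 & T3, T2 & T3, T4 & T5, T6 & T7, T6 & T8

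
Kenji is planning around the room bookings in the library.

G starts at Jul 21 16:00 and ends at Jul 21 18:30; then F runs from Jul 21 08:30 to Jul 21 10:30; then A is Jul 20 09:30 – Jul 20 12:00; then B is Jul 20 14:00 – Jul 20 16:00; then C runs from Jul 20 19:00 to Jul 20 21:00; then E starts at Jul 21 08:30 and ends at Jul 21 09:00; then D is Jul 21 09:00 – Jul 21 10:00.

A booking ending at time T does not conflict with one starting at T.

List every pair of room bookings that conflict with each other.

D & F, E & F

Two intervals overlap when each starts before the other ends.
Sorted by start: A, B, C, E, F, D, G.
B starts after A ends; A is clear from here.
C starts after B ends; B is clear from here.
E starts after C ends; C is clear from here.
F starts before E ends → E and F overlap.
D starts exactly when E ends (back-to-back, no overlap); E is clear from here.
D starts before F ends → F and D overlap.
G starts after F ends.
G starts after D ends.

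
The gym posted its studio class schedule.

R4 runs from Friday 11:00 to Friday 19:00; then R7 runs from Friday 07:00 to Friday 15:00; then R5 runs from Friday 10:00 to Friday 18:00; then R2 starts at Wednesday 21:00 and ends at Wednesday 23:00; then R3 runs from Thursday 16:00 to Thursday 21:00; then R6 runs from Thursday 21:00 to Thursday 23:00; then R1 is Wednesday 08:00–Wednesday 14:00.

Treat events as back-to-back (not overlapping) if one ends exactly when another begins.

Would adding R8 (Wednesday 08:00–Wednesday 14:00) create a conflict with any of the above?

R1: starts Wednesday 08:00 before R8 ends Wednesday 14:00, and ends Wednesday 14:00 after R8 starts Wednesday 08:00 → overlap.
R2: starts Wednesday 21:00 at or after R8 ends Wednesday 14:00 → clear.
R3: starts Thursday 16:00 at or after R8 ends Wednesday 14:00 → clear.
R6: starts Thursday 21:00 at or after R8 ends Wednesday 14:00 → clear.
R7: starts Friday 07:00 at or after R8 ends Wednesday 14:00 → clear.
R5: starts Friday 10:00 at or after R8 ends Wednesday 14:00 → clear.
R4: starts Friday 11:00 at or after R8 ends Wednesday 14:00 → clear.
R8 overlaps R1.

Yes — it overlaps R1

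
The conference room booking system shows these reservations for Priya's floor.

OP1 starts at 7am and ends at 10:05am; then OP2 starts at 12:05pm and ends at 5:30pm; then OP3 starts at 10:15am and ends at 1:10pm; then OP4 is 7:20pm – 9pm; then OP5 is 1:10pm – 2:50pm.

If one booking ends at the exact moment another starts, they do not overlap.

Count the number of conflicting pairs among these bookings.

Sorted by start: OP1, OP3, OP2, OP5, OP4.
OP3 starts after OP1 ends; OP1 is clear from here.
OP2 starts before OP3 ends → OP3 and OP2 overlap.
OP5 starts exactly when OP3 ends (back-to-back, no overlap); OP3 is clear from here.
OP5 starts before OP2 ends → OP2 and OP5 overlap.
OP4 starts after OP2 ends.
OP4 starts after OP5 ends.
Overlapping pairs: OP2 & OP3, OP2 & OP5 — 2 in total.

2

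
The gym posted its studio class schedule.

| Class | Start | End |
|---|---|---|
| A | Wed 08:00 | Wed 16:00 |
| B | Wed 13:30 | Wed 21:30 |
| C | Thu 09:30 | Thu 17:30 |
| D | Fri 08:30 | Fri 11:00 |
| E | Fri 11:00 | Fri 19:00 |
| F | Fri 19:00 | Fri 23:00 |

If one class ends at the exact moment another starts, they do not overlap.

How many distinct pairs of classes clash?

1

Sorted by start: A, B, C, D, E, F.
B starts before A ends → A and B overlap.
C starts after A ends, so A has no further overlaps.
C starts after B ends, so B has no further overlaps.
D starts after C ends, so C has no further overlaps.
E starts exactly when D ends (back-to-back, no overlap), so D has no further overlaps.
F starts exactly when E ends (back-to-back, no overlap).
Overlapping pairs: A & B — 1 in total.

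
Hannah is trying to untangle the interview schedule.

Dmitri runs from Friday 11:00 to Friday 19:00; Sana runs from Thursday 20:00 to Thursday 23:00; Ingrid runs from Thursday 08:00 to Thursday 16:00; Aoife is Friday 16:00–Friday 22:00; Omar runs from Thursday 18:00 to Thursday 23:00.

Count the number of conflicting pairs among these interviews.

Check each pair: they overlap iff neither finishes before the other starts.
Sorted by start: Ingrid, Omar, Sana, Dmitri, Aoife.
Omar starts after Ingrid ends; Ingrid is clear from here.
Sana starts before Omar ends → Omar and Sana overlap.
Dmitri starts after Omar ends; Omar is clear from here.
Dmitri starts after Sana ends; Sana is clear from here.
Aoife starts before Dmitri ends → Dmitri and Aoife overlap.
Overlapping pairs: Aoife & Dmitri, Omar & Sana — 2 in total.

2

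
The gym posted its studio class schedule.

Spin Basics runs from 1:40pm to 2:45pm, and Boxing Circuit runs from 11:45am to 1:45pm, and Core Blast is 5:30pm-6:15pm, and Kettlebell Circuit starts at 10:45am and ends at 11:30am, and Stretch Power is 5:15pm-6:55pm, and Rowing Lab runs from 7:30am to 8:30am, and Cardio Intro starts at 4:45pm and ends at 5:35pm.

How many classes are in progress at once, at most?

3

Sort all start/end points and keep a running count:
7:30am start Rowing Lab → 1
8:30am end Rowing Lab → 0
10:45am start Kettlebell Circuit → 1
11:30am end Kettlebell Circuit → 0
11:45am start Boxing Circuit → 1
1:40pm start Spin Basics → 2
1:45pm end Boxing Circuit → 1
2:45pm end Spin Basics → 0
4:45pm start Cardio Intro → 1
5:15pm start Stretch Power → 2
5:30pm start Core Blast → 3
5:35pm end Cardio Intro → 2
6:15pm end Core Blast → 1
6:55pm end Stretch Power → 0
Peak is 3, at 5:30pm (Cardio Intro, Core Blast, Stretch Power).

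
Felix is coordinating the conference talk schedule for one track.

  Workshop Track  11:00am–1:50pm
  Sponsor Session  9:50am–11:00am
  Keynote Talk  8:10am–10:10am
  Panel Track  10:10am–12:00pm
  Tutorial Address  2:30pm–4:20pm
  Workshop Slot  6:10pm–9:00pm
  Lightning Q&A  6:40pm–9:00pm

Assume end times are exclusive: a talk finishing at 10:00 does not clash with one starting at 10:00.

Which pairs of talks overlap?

Sorted by start: Keynote Talk, Sponsor Session, Panel Track, Workshop Track, Tutorial Address, Workshop Slot, Lightning Q&A.
Sponsor Session starts before Keynote Talk ends → Keynote Talk and Sponsor Session overlap.
Panel Track starts exactly when Keynote Talk ends (back-to-back, no overlap), so nothing later overlaps Keynote Talk either.
Panel Track starts before Sponsor Session ends → Sponsor Session and Panel Track overlap.
Workshop Track starts exactly when Sponsor Session ends (back-to-back, no overlap), so nothing later overlaps Sponsor Session either.
Workshop Track starts before Panel Track ends → Panel Track and Workshop Track overlap.
Tutorial Address starts after Panel Track ends, so nothing later overlaps Panel Track either.
Tutorial Address starts after Workshop Track ends, so nothing later overlaps Workshop Track either.
Workshop Slot starts after Tutorial Address ends, so nothing later overlaps Tutorial Address either.
Lightning Q&A starts before Workshop Slot ends → Workshop Slot and Lightning Q&A overlap.

Keynote Talk & Sponsor Session, Lightning Q&A & Workshop Slot, Panel Track & Sponsor Session, Panel Track & Workshop Track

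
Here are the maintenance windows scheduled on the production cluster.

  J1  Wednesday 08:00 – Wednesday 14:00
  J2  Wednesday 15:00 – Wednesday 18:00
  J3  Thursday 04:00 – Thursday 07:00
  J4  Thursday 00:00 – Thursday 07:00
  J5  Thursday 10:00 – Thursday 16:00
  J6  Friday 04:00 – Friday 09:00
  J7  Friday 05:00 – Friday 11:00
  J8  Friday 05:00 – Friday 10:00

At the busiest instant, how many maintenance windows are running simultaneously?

3

Sweep the timeline, counting +1 at each start and −1 at each end (ends before starts at a tie):
Wednesday 08:00 start J1 → 1
Wednesday 14:00 end J1 → 0
Wednesday 15:00 start J2 → 1
Wednesday 18:00 end J2 → 0
Thursday 00:00 start J4 → 1
Thursday 04:00 start J3 → 2
Thursday 07:00 end J3 → 1
Thursday 07:00 end J4 → 0
Thursday 10:00 start J5 → 1
Thursday 16:00 end J5 → 0
Friday 04:00 start J6 → 1
Friday 05:00 start J7 → 2
Friday 05:00 start J8 → 3
Friday 09:00 end J6 → 2
Friday 10:00 end J8 → 1
Friday 11:00 end J7 → 0
Peak is 3, at Friday 05:00 (J6, J7, J8).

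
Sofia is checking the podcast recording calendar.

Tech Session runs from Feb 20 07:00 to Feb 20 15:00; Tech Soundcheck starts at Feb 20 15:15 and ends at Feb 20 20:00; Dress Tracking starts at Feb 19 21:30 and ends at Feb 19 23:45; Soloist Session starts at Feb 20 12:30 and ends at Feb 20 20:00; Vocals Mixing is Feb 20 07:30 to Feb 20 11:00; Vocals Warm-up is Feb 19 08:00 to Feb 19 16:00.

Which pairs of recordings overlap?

Soloist Session & Tech Session, Soloist Session & Tech Soundcheck, Tech Session & Vocals Mixing

Two intervals overlap when each starts before the other ends.
Sorted by start: Vocals Warm-up, Dress Tracking, Tech Session, Vocals Mixing, Soloist Session, Tech Soundcheck.
Dress Tracking starts after Vocals Warm-up ends; Vocals Warm-up is clear from here.
Tech Session starts after Dress Tracking ends; Dress Tracking is clear from here.
Vocals Mixing starts before Tech Session ends → Tech Session and Vocals Mixing overlap.
Soloist Session starts before Tech Session ends → Tech Session and Soloist Session overlap.
Tech Soundcheck starts after Tech Session ends.
Soloist Session starts after Vocals Mixing ends; Vocals Mixing is clear from here.
Tech Soundcheck starts before Soloist Session ends → Soloist Session and Tech Soundcheck overlap.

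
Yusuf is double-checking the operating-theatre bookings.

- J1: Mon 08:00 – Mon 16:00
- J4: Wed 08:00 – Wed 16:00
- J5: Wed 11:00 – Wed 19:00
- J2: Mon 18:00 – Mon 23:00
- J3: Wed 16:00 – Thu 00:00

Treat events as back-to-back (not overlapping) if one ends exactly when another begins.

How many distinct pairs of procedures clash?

Sorted by start: J1, J2, J4, J5, J3.
J2 starts after J1 ends — done with J1.
J4 starts after J2 ends — done with J2.
J5 starts before J4 ends → J4 and J5 overlap.
J3 starts exactly when J4 ends (back-to-back, no overlap).
J3 starts before J5 ends → J5 and J3 overlap.
Overlapping pairs: J3 & J5, J4 & J5 — 2 in total.

2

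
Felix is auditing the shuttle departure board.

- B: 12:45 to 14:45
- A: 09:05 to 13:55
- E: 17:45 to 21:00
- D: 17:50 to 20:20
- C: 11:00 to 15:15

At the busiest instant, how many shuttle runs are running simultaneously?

Walk through starts and ends in time order (an end at T is processed before a start at T):
09:05 start A → 1
11:00 start C → 2
12:45 start B → 3
13:55 end A → 2
14:45 end B → 1
15:15 end C → 0
17:45 start E → 1
17:50 start D → 2
20:20 end D → 1
21:00 end E → 0
Peak is 3, at 12:45 (A, B, C).

3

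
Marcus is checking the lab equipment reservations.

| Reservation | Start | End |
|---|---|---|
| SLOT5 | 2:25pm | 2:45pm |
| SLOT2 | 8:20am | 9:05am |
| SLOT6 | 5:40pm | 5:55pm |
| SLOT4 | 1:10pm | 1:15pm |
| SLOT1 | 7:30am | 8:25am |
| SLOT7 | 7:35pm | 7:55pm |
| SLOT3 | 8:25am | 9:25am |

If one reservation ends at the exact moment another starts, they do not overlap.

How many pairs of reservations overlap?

Check each pair: they overlap iff neither finishes before the other starts.
Sorted by start: SLOT1, SLOT2, SLOT3, SLOT4, SLOT5, SLOT6, SLOT7.
SLOT2 starts before SLOT1 ends → SLOT1 and SLOT2 overlap.
SLOT3 starts exactly when SLOT1 ends (back-to-back, no overlap), so nothing later overlaps SLOT1 either.
SLOT3 starts before SLOT2 ends → SLOT2 and SLOT3 overlap.
SLOT4 starts after SLOT2 ends, so nothing later overlaps SLOT2 either.
SLOT4 starts after SLOT3 ends, so nothing later overlaps SLOT3 either.
SLOT5 starts after SLOT4 ends, so nothing later overlaps SLOT4 either.
SLOT6 starts after SLOT5 ends, so nothing later overlaps SLOT5 either.
SLOT7 starts after SLOT6 ends.
Overlapping pairs: SLOT1 & SLOT2, SLOT2 & SLOT3 — 2 in total.

2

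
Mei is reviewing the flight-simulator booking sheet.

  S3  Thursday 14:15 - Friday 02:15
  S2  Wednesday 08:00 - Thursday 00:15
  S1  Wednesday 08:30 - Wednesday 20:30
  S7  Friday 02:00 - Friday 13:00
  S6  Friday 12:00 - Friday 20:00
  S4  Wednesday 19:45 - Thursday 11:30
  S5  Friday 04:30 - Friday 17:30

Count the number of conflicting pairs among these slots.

7

Sorted by start: S2, S1, S4, S3, S7, S5, S6.
S1 starts before S2 ends → S2 and S1 overlap.
S4 starts before S2 ends → S2 and S4 overlap.
S3 starts after S2 ends — done with S2.
S4 starts before S1 ends → S1 and S4 overlap.
S3 starts after S1 ends — done with S1.
S3 starts after S4 ends — done with S4.
S7 starts before S3 ends → S3 and S7 overlap.
S5 starts after S3 ends — done with S3.
S5 starts before S7 ends → S7 and S5 overlap.
S6 starts before S7 ends → S7 and S6 overlap.
S6 starts before S5 ends → S5 and S6 overlap.
Overlapping pairs: S1 & S2, S1 & S4, S2 & S4, S3 & S7, S5 & S6, S5 & S7, S6 & S7 — 7 in total.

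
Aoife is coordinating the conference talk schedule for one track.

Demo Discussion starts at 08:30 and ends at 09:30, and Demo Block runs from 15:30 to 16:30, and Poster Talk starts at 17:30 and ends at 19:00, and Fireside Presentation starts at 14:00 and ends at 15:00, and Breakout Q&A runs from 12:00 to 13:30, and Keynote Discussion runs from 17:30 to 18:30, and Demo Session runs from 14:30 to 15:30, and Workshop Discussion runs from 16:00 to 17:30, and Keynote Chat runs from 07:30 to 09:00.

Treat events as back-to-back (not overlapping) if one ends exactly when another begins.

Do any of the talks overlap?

Yes

Sorted by start: Keynote Chat, Demo Discussion, Breakout Q&A, Fireside Presentation, Demo Session, Demo Block, Workshop Discussion, Poster Talk, Keynote Discussion.
Demo Discussion starts before Keynote Chat ends → Keynote Chat and Demo Discussion overlap.
That's a conflict, so the schedule is not conflict-free.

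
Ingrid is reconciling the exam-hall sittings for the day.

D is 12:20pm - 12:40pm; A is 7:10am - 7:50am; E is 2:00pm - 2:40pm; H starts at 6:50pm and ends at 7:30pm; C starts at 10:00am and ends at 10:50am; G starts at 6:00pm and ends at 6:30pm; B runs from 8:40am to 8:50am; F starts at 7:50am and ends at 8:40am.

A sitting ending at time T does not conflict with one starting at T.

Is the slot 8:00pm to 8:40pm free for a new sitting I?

A: ends 7:50am at or before I starts 8:00pm → clear.
F: ends 8:40am at or before I starts 8:00pm → clear.
B: ends 8:50am at or before I starts 8:00pm → clear.
C: ends 10:50am at or before I starts 8:00pm → clear.
D: ends 12:40pm at or before I starts 8:00pm → clear.
E: ends 2:40pm at or before I starts 8:00pm → clear.
G: ends 6:30pm at or before I starts 8:00pm → clear.
H: ends 7:30pm at or before I starts 8:00pm → clear.

Yes — the slot is free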